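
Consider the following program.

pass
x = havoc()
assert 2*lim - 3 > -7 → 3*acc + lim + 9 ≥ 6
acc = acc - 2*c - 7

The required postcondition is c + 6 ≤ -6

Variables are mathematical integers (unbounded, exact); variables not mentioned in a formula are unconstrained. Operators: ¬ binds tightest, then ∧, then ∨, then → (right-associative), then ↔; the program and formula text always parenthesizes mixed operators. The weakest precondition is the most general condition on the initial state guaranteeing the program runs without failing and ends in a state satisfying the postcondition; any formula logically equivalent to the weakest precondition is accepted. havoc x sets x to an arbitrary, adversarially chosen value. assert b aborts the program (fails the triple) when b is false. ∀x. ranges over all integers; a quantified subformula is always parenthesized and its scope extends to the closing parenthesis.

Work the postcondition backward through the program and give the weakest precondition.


Working backward. After the program, the postcondition c + 6 ≤ -6 must hold; in canonical form it is c ≤ -12.
Before acc := acc - 2*c - 7: c ≤ -12
Before assert 2*lim - 3 > -7 → 3*acc + lim + 9 ≥ 6: (2*lim > -4 → 3*acc + lim ≥ -3) ∧ c ≤ -12
Before havoc x: (2*lim > -4 → 3*acc + lim ≥ -3) ∧ c ≤ -12
Before skip: (2*lim > -4 → 3*acc + lim ≥ -3) ∧ c ≤ -12
Answer: WP = (2*lim > -4 → 3*acc + lim ≥ -3) ∧ c ≤ -12


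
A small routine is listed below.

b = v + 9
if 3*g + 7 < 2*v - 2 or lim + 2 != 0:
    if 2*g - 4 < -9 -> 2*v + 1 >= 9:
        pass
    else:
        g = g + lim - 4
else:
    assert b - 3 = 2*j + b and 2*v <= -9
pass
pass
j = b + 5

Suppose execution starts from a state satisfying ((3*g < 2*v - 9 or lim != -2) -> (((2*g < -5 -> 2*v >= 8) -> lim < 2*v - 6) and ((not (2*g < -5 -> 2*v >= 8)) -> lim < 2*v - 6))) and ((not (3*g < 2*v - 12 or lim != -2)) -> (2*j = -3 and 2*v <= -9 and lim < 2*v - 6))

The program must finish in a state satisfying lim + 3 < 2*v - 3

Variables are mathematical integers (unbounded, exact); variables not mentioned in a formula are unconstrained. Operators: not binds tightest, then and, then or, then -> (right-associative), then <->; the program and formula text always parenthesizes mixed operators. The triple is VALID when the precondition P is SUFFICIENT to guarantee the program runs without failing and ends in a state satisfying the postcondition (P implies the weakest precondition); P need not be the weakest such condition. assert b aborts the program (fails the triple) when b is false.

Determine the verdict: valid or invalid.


Working backward. After the program, the postcondition lim + 3 < 2*v - 3 must hold; in canonical form it is lim < 2*v - 6.
Before j := b + 5: lim < 2*v - 6
Before skip: lim < 2*v - 6
Before skip: lim < 2*v - 6
Then branch requires ((2*g < -5 -> 2*v >= 8) -> lim < 2*v - 6) and ((not (2*g < -5 -> 2*v >= 8)) -> lim < 2*v - 6); else branch requires 2*j = -3 and 2*v <= -9 and lim < 2*v - 6.
Before the if: ((3*g < 2*v - 9 or lim != -2) -> (((2*g < -5 -> 2*v >= 8) -> lim < 2*v - 6) and ((not (2*g < -5 -> 2*v >= 8)) -> lim < 2*v - 6))) and ((not (3*g < 2*v - 9 or lim != -2)) -> (2*j = -3 and 2*v <= -9 and lim < 2*v - 6))
Before b := v + 9: ((3*g < 2*v - 9 or lim != -2) -> (((2*g < -5 -> 2*v >= 8) -> lim < 2*v - 6) and ((not (2*g < -5 -> 2*v >= 8)) -> lim < 2*v - 6))) and ((not (3*g < 2*v - 9 or lim != -2)) -> (2*j = -3 and 2*v <= -9 and lim < 2*v - 6))
The weakest precondition is ((3*g < 2*v - 9 or lim != -2) -> (((2*g < -5 -> 2*v >= 8) -> lim < 2*v - 6) and ((not (2*g < -5 -> 2*v >= 8)) -> lim < 2*v - 6))) and ((not (3*g < 2*v - 9 or lim != -2)) -> (2*j = -3 and 2*v <= -9 and lim < 2*v - 6)).
Check whether ((3*g < 2*v - 9 or lim != -2) -> (((2*g < -5 -> 2*v >= 8) -> lim < 2*v - 6) and ((not (2*g < -5 -> 2*v >= 8)) -> lim < 2*v - 6))) and ((not (3*g < 2*v - 12 or lim != -2)) -> (2*j = -3 and 2*v <= -9 and lim < 2*v - 6)) implies it.
Every state satisfying the precondition satisfies the weakest precondition: the implication holds.
Answer: valid


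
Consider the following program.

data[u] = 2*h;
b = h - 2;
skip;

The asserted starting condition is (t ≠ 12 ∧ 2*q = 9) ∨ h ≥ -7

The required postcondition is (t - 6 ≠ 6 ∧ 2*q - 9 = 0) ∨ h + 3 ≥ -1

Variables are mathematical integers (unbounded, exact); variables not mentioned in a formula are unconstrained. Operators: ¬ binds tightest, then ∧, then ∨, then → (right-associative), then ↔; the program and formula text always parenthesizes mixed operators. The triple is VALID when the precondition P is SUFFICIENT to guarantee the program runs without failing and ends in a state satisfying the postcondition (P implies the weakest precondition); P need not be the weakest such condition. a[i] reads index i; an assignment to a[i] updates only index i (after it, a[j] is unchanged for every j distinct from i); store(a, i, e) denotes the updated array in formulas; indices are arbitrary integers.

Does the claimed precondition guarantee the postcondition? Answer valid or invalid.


Working backward. After the program, the postcondition (t - 6 ≠ 6 ∧ 2*q - 9 = 0) ∨ h + 3 ≥ -1 must hold; in canonical form it is (t ≠ 12 ∧ 2*q = 9) ∨ h ≥ -4.
Before skip: (t ≠ 12 ∧ 2*q = 9) ∨ h ≥ -4
Before b := h - 2: (t ≠ 12 ∧ 2*q = 9) ∨ h ≥ -4
Before data[u] := 2*h: (t ≠ 12 ∧ 2*q = 9) ∨ h ≥ -4
The weakest precondition is (t ≠ 12 ∧ 2*q = 9) ∨ h ≥ -4.
Check whether (t ≠ 12 ∧ 2*q = 9) ∨ h ≥ -7 implies it.
Countermodel: at the initial state h = -7, q = 0, t = 0, the precondition holds but the weakest precondition fails.
Answer: invalid


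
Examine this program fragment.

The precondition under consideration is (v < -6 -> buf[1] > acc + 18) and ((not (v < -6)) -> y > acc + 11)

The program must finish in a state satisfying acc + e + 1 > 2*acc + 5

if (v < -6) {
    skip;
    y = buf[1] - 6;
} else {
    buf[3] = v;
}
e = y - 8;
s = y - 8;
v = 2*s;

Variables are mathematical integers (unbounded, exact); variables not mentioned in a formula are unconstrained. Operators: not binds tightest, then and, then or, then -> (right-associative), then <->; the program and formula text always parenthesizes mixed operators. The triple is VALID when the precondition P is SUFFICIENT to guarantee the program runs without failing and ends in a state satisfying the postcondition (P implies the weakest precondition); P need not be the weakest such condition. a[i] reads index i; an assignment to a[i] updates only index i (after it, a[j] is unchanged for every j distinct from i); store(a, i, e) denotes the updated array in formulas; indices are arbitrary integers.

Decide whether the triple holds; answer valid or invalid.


Working backward. After the program, the postcondition acc + e + 1 > 2*acc + 5 must hold; in canonical form it is e > acc + 4.
Before v := 2*s: e > acc + 4
Before s := y - 8: e > acc + 4
Before e := y - 8: y > acc + 12
Then branch requires buf[1] > acc + 18; else branch requires y > acc + 12.
Before the if: (v < -6 -> buf[1] > acc + 18) and ((not (v < -6)) -> y > acc + 12)
The weakest precondition is (v < -6 -> buf[1] > acc + 18) and ((not (v < -6)) -> y > acc + 12).
Check whether (v < -6 -> buf[1] > acc + 18) and ((not (v < -6)) -> y > acc + 11) implies it.
Countermodel: at the initial state acc = -12, buf = {[1] = 0, elsewhere 0}, v = -6, y = 0, the precondition holds but the weakest precondition fails.
Answer: invalid


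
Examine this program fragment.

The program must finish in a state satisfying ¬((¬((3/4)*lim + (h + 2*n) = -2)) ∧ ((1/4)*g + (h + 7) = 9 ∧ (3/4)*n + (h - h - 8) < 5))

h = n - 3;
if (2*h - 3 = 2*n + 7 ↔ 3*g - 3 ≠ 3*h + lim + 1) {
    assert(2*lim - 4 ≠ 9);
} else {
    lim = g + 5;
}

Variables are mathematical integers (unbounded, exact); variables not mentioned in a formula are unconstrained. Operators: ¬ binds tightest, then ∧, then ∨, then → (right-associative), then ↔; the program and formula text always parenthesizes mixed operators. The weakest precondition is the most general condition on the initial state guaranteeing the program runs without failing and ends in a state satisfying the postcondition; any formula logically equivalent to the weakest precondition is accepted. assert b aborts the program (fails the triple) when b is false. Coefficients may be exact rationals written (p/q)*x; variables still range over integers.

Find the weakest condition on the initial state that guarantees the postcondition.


Working backward. After the program, the postcondition ¬((¬((3/4)*lim + (h + 2*n) = -2)) ∧ ((1/4)*g + (h + 7) = 9 ∧ (3/4)*n + (h - h - 8) < 5)) must hold; in canonical form it is ¬((¬(h + (3/4)*lim + 2*n = -2)) ∧ (1/4)*g + h = 2 ∧ (3/4)*n < 13).
Then branch requires 2*lim ≠ 13 ∧ (¬((¬(h + (3/4)*lim + 2*n = -2)) ∧ (1/4)*g + h = 2 ∧ (3/4)*n < 13)); else branch requires ¬((¬((3/4)*g + h + 2*n = -23/4)) ∧ (1/4)*g + h = 2 ∧ (3/4)*n < 13).
Before the if: ((2*h = 2*n + 10 ↔ 3*g ≠ 3*h + lim + 4) → (2*lim ≠ 13 ∧ (¬((¬(h + (3/4)*lim + 2*n = -2)) ∧ (1/4)*g + h = 2 ∧ (3/4)*n < 13)))) ∧ ((¬(2*h = 2*n + 10 ↔ 3*g ≠ 3*h + lim + 4)) → (¬((¬((3/4)*g + h + 2*n = -23/4)) ∧ (1/4)*g + h = 2 ∧ (3/4)*n < 13)))
Before h := n - 3: ((¬(3*g ≠ lim + 3*n - 5)) → (2*lim ≠ 13 ∧ (¬((¬((3/4)*lim + 3*n = 1)) ∧ (1/4)*g + n = 5 ∧ (3/4)*n < 13)))) ∧ (3*g ≠ lim + 3*n - 5 → (¬((¬((3/4)*g + 3*n = -11/4)) ∧ (1/4)*g + n = 5 ∧ (3/4)*n < 13)))
Answer: WP = ((¬(3*g ≠ lim + 3*n - 5)) → (2*lim ≠ 13 ∧ (¬((¬((3/4)*lim + 3*n = 1)) ∧ (1/4)*g + n = 5 ∧ (3/4)*n < 13)))) ∧ (3*g ≠ lim + 3*n - 5 → (¬((¬((3/4)*g + 3*n = -11/4)) ∧ (1/4)*g + n = 5 ∧ (3/4)*n < 13)))


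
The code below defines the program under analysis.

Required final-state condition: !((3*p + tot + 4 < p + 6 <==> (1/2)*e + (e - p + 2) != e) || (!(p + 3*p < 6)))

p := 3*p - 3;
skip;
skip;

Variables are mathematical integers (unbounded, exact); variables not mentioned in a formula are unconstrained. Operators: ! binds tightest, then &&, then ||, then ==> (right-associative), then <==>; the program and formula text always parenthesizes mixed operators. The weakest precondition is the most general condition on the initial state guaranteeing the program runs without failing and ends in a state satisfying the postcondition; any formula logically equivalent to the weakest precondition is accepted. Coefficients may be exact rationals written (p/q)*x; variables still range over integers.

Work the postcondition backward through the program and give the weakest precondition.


Working backward. After the program, the postcondition !((3*p + tot + 4 < p + 6 <==> (1/2)*e + (e - p + 2) != e) || (!(p + 3*p < 6))) must hold; in canonical form it is !((2*p + tot < 2 <==> (1/2)*e != p - 2) || (!(4*p < 6))).
Before skip: !((2*p + tot < 2 <==> (1/2)*e != p - 2) || (!(4*p < 6)))
Before skip: !((2*p + tot < 2 <==> (1/2)*e != p - 2) || (!(4*p < 6)))
Before p := 3*p - 3: !((6*p + tot < 8 <==> (1/2)*e != 3*p - 5) || (!(12*p < 18)))
Answer: WP = !((6*p + tot < 8 <==> (1/2)*e != 3*p - 5) || (!(12*p < 18)))


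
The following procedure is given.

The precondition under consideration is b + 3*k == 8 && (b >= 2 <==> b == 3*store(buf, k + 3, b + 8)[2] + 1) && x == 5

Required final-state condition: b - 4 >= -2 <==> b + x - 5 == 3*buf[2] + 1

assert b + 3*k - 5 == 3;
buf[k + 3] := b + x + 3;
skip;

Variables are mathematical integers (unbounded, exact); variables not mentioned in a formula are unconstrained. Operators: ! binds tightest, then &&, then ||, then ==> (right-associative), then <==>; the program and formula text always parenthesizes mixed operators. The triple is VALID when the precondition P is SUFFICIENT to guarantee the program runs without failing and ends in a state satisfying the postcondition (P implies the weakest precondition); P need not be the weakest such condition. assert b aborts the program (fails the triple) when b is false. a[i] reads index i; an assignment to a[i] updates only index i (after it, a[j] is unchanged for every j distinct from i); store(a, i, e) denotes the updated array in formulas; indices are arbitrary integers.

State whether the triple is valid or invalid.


Working backward. After the program, the postcondition b - 4 >= -2 <==> b + x - 5 == 3*buf[2] + 1 must hold; in canonical form it is b >= 2 <==> b + x == 3*buf[2] + 6.
Before skip: b >= 2 <==> b + x == 3*buf[2] + 6
Before buf[k + 3] := b + x + 3: b >= 2 <==> b + x == 3*store(buf, k + 3, b + x + 3)[2] + 6
Before assert b + 3*k - 5 == 3: b + 3*k == 8 && (b >= 2 <==> b + x == 3*store(buf, k + 3, b + x + 3)[2] + 6)
The weakest precondition is b + 3*k == 8 && (b >= 2 <==> b + x == 3*store(buf, k + 3, b + x + 3)[2] + 6).
Check whether b + 3*k == 8 && (b >= 2 <==> b == 3*store(buf, k + 3, b + 8)[2] + 1) && x == 5 implies it.
Every state satisfying the precondition satisfies the weakest precondition: the implication holds.
Answer: valid


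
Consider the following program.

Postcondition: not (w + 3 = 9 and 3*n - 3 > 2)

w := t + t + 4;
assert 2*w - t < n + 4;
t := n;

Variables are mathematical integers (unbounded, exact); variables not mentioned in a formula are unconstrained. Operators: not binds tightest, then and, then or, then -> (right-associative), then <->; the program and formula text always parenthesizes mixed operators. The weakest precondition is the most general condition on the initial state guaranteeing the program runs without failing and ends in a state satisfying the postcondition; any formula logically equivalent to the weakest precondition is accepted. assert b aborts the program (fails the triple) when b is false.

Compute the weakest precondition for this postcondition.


Working backward. After the program, the postcondition not (w + 3 = 9 and 3*n - 3 > 2) must hold; in canonical form it is not (w = 6 and 3*n > 5).
Before t := n: not (w = 6 and 3*n > 5)
Before assert 2*w - t < n + 4: 2*w < n + t + 4 and (not (w = 6 and 3*n > 5))
Before w := t + t + 4: 3*t < n - 4 and (not (2*t = 2 and 3*n > 5))
Answer: WP = 3*t < n - 4 and (not (2*t = 2 and 3*n > 5))


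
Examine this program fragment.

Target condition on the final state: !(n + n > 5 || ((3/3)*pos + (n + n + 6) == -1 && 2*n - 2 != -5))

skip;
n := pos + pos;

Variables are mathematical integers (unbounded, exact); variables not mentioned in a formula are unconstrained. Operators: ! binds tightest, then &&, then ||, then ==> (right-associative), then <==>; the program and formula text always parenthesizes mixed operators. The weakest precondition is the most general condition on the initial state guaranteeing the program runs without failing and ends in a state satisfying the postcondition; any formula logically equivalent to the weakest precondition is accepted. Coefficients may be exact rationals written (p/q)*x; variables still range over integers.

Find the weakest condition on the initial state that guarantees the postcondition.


Working backward. After the program, the postcondition !(n + n > 5 || ((3/3)*pos + (n + n + 6) == -1 && 2*n - 2 != -5)) must hold; in canonical form it is !(2*n > 5 || (2*n + pos == -7 && 2*n != -3)).
Before n := pos + pos: !(4*pos > 5 || (5*pos == -7 && 4*pos != -3))
Before skip: !(4*pos > 5 || (5*pos == -7 && 4*pos != -3))
Answer: WP = !(4*pos > 5 || (5*pos == -7 && 4*pos != -3))


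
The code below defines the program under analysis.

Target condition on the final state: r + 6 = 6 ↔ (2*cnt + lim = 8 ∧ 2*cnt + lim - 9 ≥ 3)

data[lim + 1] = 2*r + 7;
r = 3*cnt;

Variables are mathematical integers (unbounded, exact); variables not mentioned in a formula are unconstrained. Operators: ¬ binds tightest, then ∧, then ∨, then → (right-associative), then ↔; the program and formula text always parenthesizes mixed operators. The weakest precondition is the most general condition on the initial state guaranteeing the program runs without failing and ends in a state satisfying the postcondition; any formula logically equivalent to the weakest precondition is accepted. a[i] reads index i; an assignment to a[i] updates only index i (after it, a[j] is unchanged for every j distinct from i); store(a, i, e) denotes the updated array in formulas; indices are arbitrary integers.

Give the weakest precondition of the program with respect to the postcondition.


Working backward. After the program, the postcondition r + 6 = 6 ↔ (2*cnt + lim = 8 ∧ 2*cnt + lim - 9 ≥ 3) must hold; in canonical form it is r = 0 ↔ (2*cnt + lim = 8 ∧ 2*cnt + lim ≥ 12).
Before r := 3*cnt: 3*cnt = 0 ↔ (2*cnt + lim = 8 ∧ 2*cnt + lim ≥ 12)
Before data[lim + 1] := 2*r + 7: 3*cnt = 0 ↔ (2*cnt + lim = 8 ∧ 2*cnt + lim ≥ 12)
Answer: WP = 3*cnt = 0 ↔ (2*cnt + lim = 8 ∧ 2*cnt + lim ≥ 12)


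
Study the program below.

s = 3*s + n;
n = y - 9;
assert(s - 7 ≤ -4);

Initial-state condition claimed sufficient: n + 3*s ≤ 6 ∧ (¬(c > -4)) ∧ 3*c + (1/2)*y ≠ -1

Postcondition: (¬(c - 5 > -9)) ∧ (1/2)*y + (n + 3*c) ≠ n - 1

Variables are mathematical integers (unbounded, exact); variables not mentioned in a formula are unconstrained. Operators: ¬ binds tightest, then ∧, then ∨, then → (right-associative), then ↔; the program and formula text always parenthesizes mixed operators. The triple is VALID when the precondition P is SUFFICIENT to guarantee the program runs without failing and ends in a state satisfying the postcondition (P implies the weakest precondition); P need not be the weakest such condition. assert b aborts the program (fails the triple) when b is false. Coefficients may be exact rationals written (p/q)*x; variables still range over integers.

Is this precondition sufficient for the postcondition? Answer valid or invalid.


Working backward. After the program, the postcondition (¬(c - 5 > -9)) ∧ (1/2)*y + (n + 3*c) ≠ n - 1 must hold; in canonical form it is (¬(c > -4)) ∧ 3*c + (1/2)*y ≠ -1.
Before assert s - 7 ≤ -4: s ≤ 3 ∧ (¬(c > -4)) ∧ 3*c + (1/2)*y ≠ -1
Before n := y - 9: s ≤ 3 ∧ (¬(c > -4)) ∧ 3*c + (1/2)*y ≠ -1
Before s := 3*s + n: n + 3*s ≤ 3 ∧ (¬(c > -4)) ∧ 3*c + (1/2)*y ≠ -1
The weakest precondition is n + 3*s ≤ 3 ∧ (¬(c > -4)) ∧ 3*c + (1/2)*y ≠ -1.
Check whether n + 3*s ≤ 6 ∧ (¬(c > -4)) ∧ 3*c + (1/2)*y ≠ -1 implies it.
Countermodel: at the initial state c = -4, n = 4, s = 0, y = 23, the precondition holds but the weakest precondition fails.
Answer: invalid


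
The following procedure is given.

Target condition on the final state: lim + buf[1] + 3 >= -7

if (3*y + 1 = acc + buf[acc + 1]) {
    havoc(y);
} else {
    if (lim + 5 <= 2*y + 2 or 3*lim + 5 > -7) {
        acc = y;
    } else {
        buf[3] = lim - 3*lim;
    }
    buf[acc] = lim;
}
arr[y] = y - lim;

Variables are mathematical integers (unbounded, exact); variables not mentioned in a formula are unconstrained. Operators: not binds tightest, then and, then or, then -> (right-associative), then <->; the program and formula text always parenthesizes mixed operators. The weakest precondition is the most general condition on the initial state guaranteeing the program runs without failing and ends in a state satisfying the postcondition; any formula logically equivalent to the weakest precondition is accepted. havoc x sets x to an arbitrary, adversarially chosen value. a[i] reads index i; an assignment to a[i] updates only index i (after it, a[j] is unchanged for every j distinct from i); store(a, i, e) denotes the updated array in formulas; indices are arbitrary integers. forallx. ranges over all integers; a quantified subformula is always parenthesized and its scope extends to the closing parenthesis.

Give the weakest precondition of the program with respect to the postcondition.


Working backward. After the program, the postcondition lim + buf[1] + 3 >= -7 must hold; in canonical form it is buf[1] + lim >= -10.
Before arr[y] := y - lim: buf[1] + lim >= -10
Then branch requires buf[1] + lim >= -10; else branch requires ((lim <= 2*y - 3 or 3*lim > -12) -> store(buf, y, lim)[1] + lim >= -10) and ((not (lim <= 2*y - 3 or 3*lim > -12)) -> store(store(buf, 3, -2*lim), acc, lim)[1] + lim >= -10).
Before the if: (3*y = buf[acc + 1] + acc - 1 -> buf[1] + lim >= -10) and ((not (3*y = buf[acc + 1] + acc - 1)) -> (((lim <= 2*y - 3 or 3*lim > -12) -> store(buf, y, lim)[1] + lim >= -10) and ((not (lim <= 2*y - 3 or 3*lim > -12)) -> store(store(buf, 3, -2*lim), acc, lim)[1] + lim >= -10)))
Answer: WP = (3*y = buf[acc + 1] + acc - 1 -> buf[1] + lim >= -10) and ((not (3*y = buf[acc + 1] + acc - 1)) -> (((lim <= 2*y - 3 or 3*lim > -12) -> store(buf, y, lim)[1] + lim >= -10) and ((not (lim <= 2*y - 3 or 3*lim > -12)) -> store(store(buf, 3, -2*lim), acc, lim)[1] + lim >= -10)))


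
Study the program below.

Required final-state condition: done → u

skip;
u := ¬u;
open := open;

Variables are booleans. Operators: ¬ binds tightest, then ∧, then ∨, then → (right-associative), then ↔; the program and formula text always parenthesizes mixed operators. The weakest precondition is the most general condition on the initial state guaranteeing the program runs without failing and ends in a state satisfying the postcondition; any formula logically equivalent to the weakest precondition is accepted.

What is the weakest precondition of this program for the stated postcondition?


Working backward. After the program, done → u must hold.
Before open := open: done → u
Before u := ¬u: done → (¬u)
Before skip: done → (¬u)
Answer: WP = done → (¬u)


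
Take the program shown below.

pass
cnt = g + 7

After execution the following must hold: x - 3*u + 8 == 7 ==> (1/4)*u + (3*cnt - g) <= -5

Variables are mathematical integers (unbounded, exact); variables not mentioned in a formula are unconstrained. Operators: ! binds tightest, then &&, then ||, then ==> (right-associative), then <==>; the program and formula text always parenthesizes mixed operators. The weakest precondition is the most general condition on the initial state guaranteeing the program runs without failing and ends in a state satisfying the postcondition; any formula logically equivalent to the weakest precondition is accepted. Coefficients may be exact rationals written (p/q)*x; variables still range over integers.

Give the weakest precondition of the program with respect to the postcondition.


Working backward. After the program, the postcondition x - 3*u + 8 == 7 ==> (1/4)*u + (3*cnt - g) <= -5 must hold; in canonical form it is x == 3*u - 1 ==> 3*cnt + (1/4)*u <= g - 5.
Before cnt := g + 7: x == 3*u - 1 ==> 2*g + (1/4)*u <= -26
Before skip: x == 3*u - 1 ==> 2*g + (1/4)*u <= -26
Answer: WP = x == 3*u - 1 ==> 2*g + (1/4)*u <= -26


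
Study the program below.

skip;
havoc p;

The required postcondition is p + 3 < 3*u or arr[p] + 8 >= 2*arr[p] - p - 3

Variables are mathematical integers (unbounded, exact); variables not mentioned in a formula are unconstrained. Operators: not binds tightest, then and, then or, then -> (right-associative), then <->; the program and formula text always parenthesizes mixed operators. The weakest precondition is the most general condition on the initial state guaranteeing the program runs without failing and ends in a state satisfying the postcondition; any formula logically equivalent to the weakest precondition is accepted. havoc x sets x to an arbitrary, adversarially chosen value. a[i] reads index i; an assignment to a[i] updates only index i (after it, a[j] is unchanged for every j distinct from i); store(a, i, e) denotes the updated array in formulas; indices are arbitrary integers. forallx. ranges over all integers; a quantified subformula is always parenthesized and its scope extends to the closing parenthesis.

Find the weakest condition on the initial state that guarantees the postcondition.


Working backward. After the program, the postcondition p + 3 < 3*u or arr[p] + 8 >= 2*arr[p] - p - 3 must hold; in canonical form it is p < 3*u - 3 or p >= arr[p] - 11.
Before havoc p: forall p_1. (p_1 < 3*u - 3 or p_1 >= arr[p_1] - 11)
Before skip: forall p_1. (p_1 < 3*u - 3 or p_1 >= arr[p_1] - 11)
Answer: WP = forall p_1. (p_1 < 3*u - 3 or p_1 >= arr[p_1] - 11)


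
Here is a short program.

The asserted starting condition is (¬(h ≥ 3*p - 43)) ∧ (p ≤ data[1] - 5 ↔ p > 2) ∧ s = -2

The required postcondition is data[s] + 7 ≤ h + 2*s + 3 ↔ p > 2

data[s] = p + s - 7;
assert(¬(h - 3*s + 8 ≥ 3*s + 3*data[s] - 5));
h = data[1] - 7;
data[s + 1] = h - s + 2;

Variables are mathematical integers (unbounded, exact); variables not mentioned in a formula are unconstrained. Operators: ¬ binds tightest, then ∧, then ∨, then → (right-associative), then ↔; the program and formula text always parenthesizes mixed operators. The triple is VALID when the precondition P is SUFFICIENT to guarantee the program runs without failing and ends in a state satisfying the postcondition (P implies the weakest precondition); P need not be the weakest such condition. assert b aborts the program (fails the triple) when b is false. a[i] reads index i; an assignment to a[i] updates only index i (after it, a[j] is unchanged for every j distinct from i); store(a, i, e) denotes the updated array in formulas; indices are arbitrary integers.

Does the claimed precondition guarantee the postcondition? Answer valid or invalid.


Working backward. After the program, the postcondition data[s] + 7 ≤ h + 2*s + 3 ↔ p > 2 must hold; in canonical form it is data[s] ≤ h + 2*s - 4 ↔ p > 2.
Before data[s + 1] := h - s + 2: store(data, s + 1, h - s + 2)[s] ≤ h + 2*s - 4 ↔ p > 2
Before h := data[1] - 7: store(data, s + 1, data[1] - s - 5)[s] ≤ data[1] + 2*s - 11 ↔ p > 2
Before assert ¬(h - 3*s + 8 ≥ 3*s + 3*data[s] - 5): (¬(h ≥ 3*data[s] + 6*s - 13)) ∧ (store(data, s + 1, data[1] - s - 5)[s] ≤ data[1] + 2*s - 11 ↔ p > 2)
Before data[s] := p + s - 7: (¬(h ≥ 3*store(data, s, p + s - 7)[s] + 6*s - 13)) ∧ (store(store(data, s, p + s - 7), s + 1, store(data, s, p + s - 7)[1] - s - 5)[s] ≤ store(data, s, p + s - 7)[1] + 2*s - 11 ↔ p > 2)
The weakest precondition is (¬(h ≥ 3*store(data, s, p + s - 7)[s] + 6*s - 13)) ∧ (store(store(data, s, p + s - 7), s + 1, store(data, s, p + s - 7)[1] - s - 5)[s] ≤ store(data, s, p + s - 7)[1] + 2*s - 11 ↔ p > 2).
Check whether (¬(h ≥ 3*p - 43)) ∧ (p ≤ data[1] - 5 ↔ p > 2) ∧ s = -2 implies it.
Countermodel: at the initial state data = {[-2] = 0, [-1] = 0, [1] = 0, elsewhere 0}, h = -44, p = 0, s = -2, the precondition holds but the weakest precondition fails.
Answer: invalid


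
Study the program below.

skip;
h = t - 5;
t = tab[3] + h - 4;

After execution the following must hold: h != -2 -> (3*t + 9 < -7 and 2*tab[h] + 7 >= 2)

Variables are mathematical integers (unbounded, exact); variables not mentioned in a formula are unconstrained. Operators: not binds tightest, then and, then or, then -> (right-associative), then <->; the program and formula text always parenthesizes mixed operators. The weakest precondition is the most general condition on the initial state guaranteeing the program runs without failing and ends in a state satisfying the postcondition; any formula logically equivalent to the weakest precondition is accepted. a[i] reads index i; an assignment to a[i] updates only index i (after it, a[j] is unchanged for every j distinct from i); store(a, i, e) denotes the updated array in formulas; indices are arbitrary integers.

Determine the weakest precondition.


Working backward. After the program, the postcondition h != -2 -> (3*t + 9 < -7 and 2*tab[h] + 7 >= 2) must hold; in canonical form it is h != -2 -> (3*t < -16 and 2*tab[h] >= -5).
Before t := tab[3] + h - 4: h != -2 -> (3*tab[3] + 3*h < -4 and 2*tab[h] >= -5)
Before h := t - 5: t != 3 -> (3*tab[3] + 3*t < 11 and 2*tab[t - 5] >= -5)
Before skip: t != 3 -> (3*tab[3] + 3*t < 11 and 2*tab[t - 5] >= -5)
Answer: WP = t != 3 -> (3*tab[3] + 3*t < 11 and 2*tab[t - 5] >= -5)


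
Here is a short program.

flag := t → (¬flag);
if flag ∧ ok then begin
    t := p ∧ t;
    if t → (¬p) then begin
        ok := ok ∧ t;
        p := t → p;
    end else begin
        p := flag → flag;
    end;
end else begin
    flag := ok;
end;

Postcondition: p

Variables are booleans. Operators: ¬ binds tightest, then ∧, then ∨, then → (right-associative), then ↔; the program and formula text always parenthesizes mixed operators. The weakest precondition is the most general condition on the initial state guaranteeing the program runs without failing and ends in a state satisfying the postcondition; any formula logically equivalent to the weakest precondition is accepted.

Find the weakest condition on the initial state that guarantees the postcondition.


Working backward. After the program, p must hold.
Then branch requires ((p ∧ t) → (¬p)) → ((p ∧ t) → p); else branch requires p.
Before the if: ((flag ∧ ok) → (((p ∧ t) → (¬p)) → ((p ∧ t) → p))) ∧ ((¬(flag ∧ ok)) → p)
Before flag := t → (¬flag): (((t → (¬flag)) ∧ ok) → (((p ∧ t) → (¬p)) → ((p ∧ t) → p))) ∧ ((¬((t → (¬flag)) ∧ ok)) → p)
Answer: WP = (((t → (¬flag)) ∧ ok) → (((p ∧ t) → (¬p)) → ((p ∧ t) → p))) ∧ ((¬((t → (¬flag)) ∧ ok)) → p)


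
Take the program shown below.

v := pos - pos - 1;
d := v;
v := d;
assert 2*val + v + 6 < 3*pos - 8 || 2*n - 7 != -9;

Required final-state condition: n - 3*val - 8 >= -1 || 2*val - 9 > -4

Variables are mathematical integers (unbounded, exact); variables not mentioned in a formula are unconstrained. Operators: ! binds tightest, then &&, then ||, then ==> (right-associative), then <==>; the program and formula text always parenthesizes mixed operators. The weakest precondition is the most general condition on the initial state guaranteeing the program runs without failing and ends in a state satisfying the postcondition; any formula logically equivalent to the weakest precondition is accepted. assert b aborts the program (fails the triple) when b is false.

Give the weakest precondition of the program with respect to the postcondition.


Working backward. After the program, the postcondition n - 3*val - 8 >= -1 || 2*val - 9 > -4 must hold; in canonical form it is n >= 3*val + 7 || 2*val > 5.
Before assert 2*val + v + 6 < 3*pos - 8 || 2*n - 7 != -9: (v + 2*val < 3*pos - 14 || 2*n != -2) && (n >= 3*val + 7 || 2*val > 5)
Before v := d: (d + 2*val < 3*pos - 14 || 2*n != -2) && (n >= 3*val + 7 || 2*val > 5)
Before d := v: (v + 2*val < 3*pos - 14 || 2*n != -2) && (n >= 3*val + 7 || 2*val > 5)
Before v := pos - pos - 1: (2*val < 3*pos - 13 || 2*n != -2) && (n >= 3*val + 7 || 2*val > 5)
Answer: WP = (2*val < 3*pos - 13 || 2*n != -2) && (n >= 3*val + 7 || 2*val > 5)


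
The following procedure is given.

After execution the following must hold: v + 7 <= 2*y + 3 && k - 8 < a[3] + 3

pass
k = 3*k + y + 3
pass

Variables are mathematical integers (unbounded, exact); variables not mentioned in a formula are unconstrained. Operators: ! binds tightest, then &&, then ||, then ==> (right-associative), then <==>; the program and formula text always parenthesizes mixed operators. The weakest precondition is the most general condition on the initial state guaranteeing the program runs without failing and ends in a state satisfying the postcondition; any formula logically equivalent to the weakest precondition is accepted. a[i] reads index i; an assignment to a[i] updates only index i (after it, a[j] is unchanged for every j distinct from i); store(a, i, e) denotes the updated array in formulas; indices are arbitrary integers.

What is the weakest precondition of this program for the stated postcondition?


Working backward. After the program, the postcondition v + 7 <= 2*y + 3 && k - 8 < a[3] + 3 must hold; in canonical form it is v <= 2*y - 4 && k < a[3] + 11.
Before skip: v <= 2*y - 4 && k < a[3] + 11
Before k := 3*k + y + 3: v <= 2*y - 4 && 3*k + y < a[3] + 8
Before skip: v <= 2*y - 4 && 3*k + y < a[3] + 8
Answer: WP = v <= 2*y - 4 && 3*k + y < a[3] + 8


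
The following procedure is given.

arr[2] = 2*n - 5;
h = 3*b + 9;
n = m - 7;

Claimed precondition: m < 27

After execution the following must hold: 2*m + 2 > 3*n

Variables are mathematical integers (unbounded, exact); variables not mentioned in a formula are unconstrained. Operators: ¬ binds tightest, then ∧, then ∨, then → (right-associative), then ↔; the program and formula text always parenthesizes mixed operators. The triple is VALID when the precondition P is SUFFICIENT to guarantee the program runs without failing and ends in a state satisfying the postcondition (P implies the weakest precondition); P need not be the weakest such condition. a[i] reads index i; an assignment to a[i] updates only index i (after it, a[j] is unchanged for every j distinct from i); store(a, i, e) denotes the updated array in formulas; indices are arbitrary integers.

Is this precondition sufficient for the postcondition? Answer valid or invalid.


Working backward. After the program, the postcondition 2*m + 2 > 3*n must hold; in canonical form it is 2*m > 3*n - 2.
Before n := m - 7: m < 23
Before h := 3*b + 9: m < 23
Before arr[2] := 2*n - 5: m < 23
The weakest precondition is m < 23.
Check whether m < 27 implies it.
Countermodel: at the initial state m = 23, the precondition holds but the weakest precondition fails.
Answer: invalid


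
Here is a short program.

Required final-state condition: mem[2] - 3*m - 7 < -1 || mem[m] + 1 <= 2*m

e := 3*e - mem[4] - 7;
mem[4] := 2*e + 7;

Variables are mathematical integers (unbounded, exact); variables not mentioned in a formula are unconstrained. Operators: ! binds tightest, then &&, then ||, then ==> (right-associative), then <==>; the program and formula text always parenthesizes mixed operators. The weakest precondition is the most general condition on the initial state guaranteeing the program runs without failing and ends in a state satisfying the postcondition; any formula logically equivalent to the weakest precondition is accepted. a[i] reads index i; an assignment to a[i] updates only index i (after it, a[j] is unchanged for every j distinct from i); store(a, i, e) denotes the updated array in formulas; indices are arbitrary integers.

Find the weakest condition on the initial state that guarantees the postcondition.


Working backward. After the program, the postcondition mem[2] - 3*m - 7 < -1 || mem[m] + 1 <= 2*m must hold; in canonical form it is mem[2] < 3*m + 6 || mem[m] <= 2*m - 1.
Before mem[4] := 2*e + 7: mem[2] < 3*m + 6 || store(mem, 4, 2*e + 7)[m] <= 2*m - 1
Before e := 3*e - mem[4] - 7: mem[2] < 3*m + 6 || store(mem, 4, -2*mem[4] + 6*e - 7)[m] <= 2*m - 1
Answer: WP = mem[2] < 3*m + 6 || store(mem, 4, -2*mem[4] + 6*e - 7)[m] <= 2*m - 1


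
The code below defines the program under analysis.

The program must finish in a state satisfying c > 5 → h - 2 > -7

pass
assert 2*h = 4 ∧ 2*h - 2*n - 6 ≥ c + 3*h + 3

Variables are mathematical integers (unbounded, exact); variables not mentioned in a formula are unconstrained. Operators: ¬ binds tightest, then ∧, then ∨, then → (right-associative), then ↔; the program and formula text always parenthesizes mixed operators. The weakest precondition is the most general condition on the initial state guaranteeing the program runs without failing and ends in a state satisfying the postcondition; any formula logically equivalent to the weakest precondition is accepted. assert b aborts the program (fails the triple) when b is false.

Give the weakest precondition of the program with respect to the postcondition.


Working backward. After the program, the postcondition c > 5 → h - 2 > -7 must hold; in canonical form it is c > 5 → h > -5.
Before assert 2*h = 4 ∧ 2*h - 2*n - 6 ≥ c + 3*h + 3: 2*h = 4 ∧ c + h + 2*n ≤ -9 ∧ (c > 5 → h > -5)
Before skip: 2*h = 4 ∧ c + h + 2*n ≤ -9 ∧ (c > 5 → h > -5)
Answer: WP = 2*h = 4 ∧ c + h + 2*n ≤ -9 ∧ (c > 5 → h > -5)


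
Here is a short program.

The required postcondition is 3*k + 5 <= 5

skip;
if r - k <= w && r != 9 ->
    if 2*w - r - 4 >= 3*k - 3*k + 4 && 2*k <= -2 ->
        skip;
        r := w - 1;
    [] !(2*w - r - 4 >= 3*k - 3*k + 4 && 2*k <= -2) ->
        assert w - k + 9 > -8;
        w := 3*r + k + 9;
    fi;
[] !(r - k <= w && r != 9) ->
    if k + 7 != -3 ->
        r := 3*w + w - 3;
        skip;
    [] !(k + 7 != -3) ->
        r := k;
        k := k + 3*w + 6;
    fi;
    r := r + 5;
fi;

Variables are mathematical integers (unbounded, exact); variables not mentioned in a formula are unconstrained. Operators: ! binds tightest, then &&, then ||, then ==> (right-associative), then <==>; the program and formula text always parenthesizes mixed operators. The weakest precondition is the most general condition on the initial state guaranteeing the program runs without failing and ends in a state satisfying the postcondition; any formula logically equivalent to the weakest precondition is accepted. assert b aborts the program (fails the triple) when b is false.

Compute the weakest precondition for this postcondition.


Working backward. After the program, the postcondition 3*k + 5 <= 5 must hold; in canonical form it is 3*k <= 0.
Then branch requires ((2*w >= r + 8 && 2*k <= -2) ==> 3*k <= 0) && ((!(2*w >= r + 8 && 2*k <= -2)) ==> (w > k - 17 && 3*k <= 0)); else branch requires (k != -10 ==> 3*k <= 0) && ((!(k != -10)) ==> 3*k + 9*w <= -18).
Before the if: ((r <= k + w && r != 9) ==> (((2*w >= r + 8 && 2*k <= -2) ==> 3*k <= 0) && ((!(2*w >= r + 8 && 2*k <= -2)) ==> (w > k - 17 && 3*k <= 0)))) && ((!(r <= k + w && r != 9)) ==> ((k != -10 ==> 3*k <= 0) && ((!(k != -10)) ==> 3*k + 9*w <= -18)))
Before skip: ((r <= k + w && r != 9) ==> (((2*w >= r + 8 && 2*k <= -2) ==> 3*k <= 0) && ((!(2*w >= r + 8 && 2*k <= -2)) ==> (w > k - 17 && 3*k <= 0)))) && ((!(r <= k + w && r != 9)) ==> ((k != -10 ==> 3*k <= 0) && ((!(k != -10)) ==> 3*k + 9*w <= -18)))
Answer: WP = ((r <= k + w && r != 9) ==> (((2*w >= r + 8 && 2*k <= -2) ==> 3*k <= 0) && ((!(2*w >= r + 8 && 2*k <= -2)) ==> (w > k - 17 && 3*k <= 0)))) && ((!(r <= k + w && r != 9)) ==> ((k != -10 ==> 3*k <= 0) && ((!(k != -10)) ==> 3*k + 9*w <= -18)))


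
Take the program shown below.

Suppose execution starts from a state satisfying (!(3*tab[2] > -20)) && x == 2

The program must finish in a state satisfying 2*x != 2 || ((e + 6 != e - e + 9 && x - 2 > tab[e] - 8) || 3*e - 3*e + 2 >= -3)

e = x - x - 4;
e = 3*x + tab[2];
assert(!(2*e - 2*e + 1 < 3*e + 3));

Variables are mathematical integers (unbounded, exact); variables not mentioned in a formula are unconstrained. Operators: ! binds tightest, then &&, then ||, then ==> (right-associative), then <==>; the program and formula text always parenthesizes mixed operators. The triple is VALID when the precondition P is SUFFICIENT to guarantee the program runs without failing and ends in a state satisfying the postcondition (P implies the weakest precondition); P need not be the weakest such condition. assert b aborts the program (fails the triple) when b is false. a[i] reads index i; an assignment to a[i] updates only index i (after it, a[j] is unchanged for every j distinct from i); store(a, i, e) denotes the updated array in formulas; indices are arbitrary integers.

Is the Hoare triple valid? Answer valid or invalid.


Working backward. After the program, the postcondition 2*x != 2 || ((e + 6 != e - e + 9 && x - 2 > tab[e] - 8) || 3*e - 3*e + 2 >= -3) must hold; in canonical form it is true.
Before assert !(2*e - 2*e + 1 < 3*e + 3): !(3*e > -2)
Before e := 3*x + tab[2]: !(3*tab[2] + 9*x > -2)
Before e := x - x - 4: !(3*tab[2] + 9*x > -2)
The weakest precondition is !(3*tab[2] + 9*x > -2).
Check whether (!(3*tab[2] > -20)) && x == 2 implies it.
Every state satisfying the precondition satisfies the weakest precondition: the implication holds.
Answer: valid


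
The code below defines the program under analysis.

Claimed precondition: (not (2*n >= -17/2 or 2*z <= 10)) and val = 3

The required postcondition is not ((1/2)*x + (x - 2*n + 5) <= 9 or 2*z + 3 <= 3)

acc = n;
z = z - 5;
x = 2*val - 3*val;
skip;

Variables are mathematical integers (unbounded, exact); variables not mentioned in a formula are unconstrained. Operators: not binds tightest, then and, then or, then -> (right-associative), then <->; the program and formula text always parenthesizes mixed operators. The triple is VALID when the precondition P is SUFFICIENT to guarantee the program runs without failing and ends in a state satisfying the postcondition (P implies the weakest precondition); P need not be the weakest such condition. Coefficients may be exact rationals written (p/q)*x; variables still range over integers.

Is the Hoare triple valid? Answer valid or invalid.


Working backward. After the program, the postcondition not ((1/2)*x + (x - 2*n + 5) <= 9 or 2*z + 3 <= 3) must hold; in canonical form it is not ((3/2)*x <= 2*n + 4 or 2*z <= 0).
Before skip: not ((3/2)*x <= 2*n + 4 or 2*z <= 0)
Before x := 2*val - 3*val: not (2*n + (3/2)*val >= -4 or 2*z <= 0)
Before z := z - 5: not (2*n + (3/2)*val >= -4 or 2*z <= 10)
Before acc := n: not (2*n + (3/2)*val >= -4 or 2*z <= 10)
The weakest precondition is not (2*n + (3/2)*val >= -4 or 2*z <= 10).
Check whether (not (2*n >= -17/2 or 2*z <= 10)) and val = 3 implies it.
Every state satisfying the precondition satisfies the weakest precondition: the implication holds.
Answer: valid
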